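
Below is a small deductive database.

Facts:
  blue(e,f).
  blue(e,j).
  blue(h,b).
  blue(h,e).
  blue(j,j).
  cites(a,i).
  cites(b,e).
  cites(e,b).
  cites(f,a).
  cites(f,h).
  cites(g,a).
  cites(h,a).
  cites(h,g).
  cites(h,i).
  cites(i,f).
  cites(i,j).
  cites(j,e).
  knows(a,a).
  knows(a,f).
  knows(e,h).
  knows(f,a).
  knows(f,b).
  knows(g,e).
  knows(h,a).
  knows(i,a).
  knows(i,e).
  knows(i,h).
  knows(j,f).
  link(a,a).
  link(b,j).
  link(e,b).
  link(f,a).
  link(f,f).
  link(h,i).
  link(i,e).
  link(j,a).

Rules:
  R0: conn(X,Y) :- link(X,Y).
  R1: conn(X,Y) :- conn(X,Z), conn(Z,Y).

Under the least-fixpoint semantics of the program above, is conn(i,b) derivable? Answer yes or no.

yes

round 1: derive conn(a,a) via R0 from link(a,a)
round 1: derive conn(b,j) via R0 from link(b,j)
round 1: derive conn(e,b) via R0 from link(e,b)
round 1: derive conn(f,a) via R0 from link(f,a)
round 1: derive conn(f,f) via R0 from link(f,f)
round 1: derive conn(h,i) via R0 from link(h,i)
round 1: derive conn(i,e) via R0 from link(i,e)
round 1: derive conn(j,a) via R0 from link(j,a)
round 2: derive conn(b,a) via R1 from conn(b,j), conn(j,a)
round 2: derive conn(e,j) via R1 from conn(e,b), conn(b,j)
round 2: derive conn(h,e) via R1 from conn(h,i), conn(i,e)
round 2: derive conn(i,b) via R1 from conn(i,e), conn(e,b)
round 3: derive conn(e,a) via R1 from conn(e,b), conn(b,a)
round 3: derive conn(h,b) via R1 from conn(h,e), conn(e,b)
round 3: derive conn(h,j) via R1 from conn(h,e), conn(e,j)
round 3: derive conn(i,a) via R1 from conn(i,b), conn(b,a)
round 3: derive conn(i,j) via R1 from conn(i,b), conn(b,j)
round 4: derive conn(h,a) via R1 from conn(h,b), conn(b,a)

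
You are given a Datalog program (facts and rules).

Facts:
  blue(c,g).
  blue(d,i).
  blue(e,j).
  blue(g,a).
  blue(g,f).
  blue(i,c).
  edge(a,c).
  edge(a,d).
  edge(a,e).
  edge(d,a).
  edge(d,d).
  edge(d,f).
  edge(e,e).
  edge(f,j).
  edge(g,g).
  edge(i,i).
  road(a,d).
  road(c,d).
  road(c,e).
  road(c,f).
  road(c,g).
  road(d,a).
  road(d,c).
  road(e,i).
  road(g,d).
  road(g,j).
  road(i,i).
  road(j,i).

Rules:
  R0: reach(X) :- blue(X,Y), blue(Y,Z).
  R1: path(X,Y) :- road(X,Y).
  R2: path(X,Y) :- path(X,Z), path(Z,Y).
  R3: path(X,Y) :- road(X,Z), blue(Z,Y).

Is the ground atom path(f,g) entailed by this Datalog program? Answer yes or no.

round 1: derive path(a,d) via R1 from road(a,d)
round 1: derive path(c,d) via R1 from road(c,d)
round 1: derive path(c,e) via R1 from road(c,e)
round 1: derive path(c,f) via R1 from road(c,f)
round 1: derive path(c,g) via R1 from road(c,g)
round 1: derive path(d,a) via R1 from road(d,a)
round 1: derive path(d,c) via R1 from road(d,c)
round 1: derive path(e,i) via R1 from road(e,i)
round 1: derive path(g,d) via R1 from road(g,d)
round 1: derive path(g,j) via R1 from road(g,j)
round 1: derive path(i,i) via R1 from road(i,i)
round 1: derive path(j,i) via R1 from road(j,i)
round 1: derive path(a,i) via R3 from road(a,d), blue(d,i)
round 1: derive path(c,a) via R3 from road(c,g), blue(g,a)
round 1: derive path(c,i) via R3 from road(c,d), blue(d,i)
round 1: derive path(c,j) via R3 from road(c,e), blue(e,j)
round 1: derive path(d,g) via R3 from road(d,c), blue(c,g)
round 1: derive path(e,c) via R3 from road(e,i), blue(i,c)
round 1: derive path(g,i) via R3 from road(g,d), blue(d,i)
round 1: derive path(i,c) via R3 from road(i,i), blue(i,c)
round 1: derive path(j,c) via R3 from road(j,i), blue(i,c)
round 2: derive path(a,a) via R2 from path(a,d), path(d,a)
round 2: derive path(a,c) via R2 from path(a,d), path(d,c)
round 2: derive path(a,g) via R2 from path(a,d), path(d,g)
round 2: derive path(c,c) via R2 from path(c,d), path(d,c)
round 2: derive path(d,d) via R2 from path(d,a), path(a,d)
round 2: derive path(d,e) via R2 from path(d,c), path(c,e)
round 2: derive path(d,f) via R2 from path(d,c), path(c,f)
round 2: derive path(d,i) via R2 from path(d,a), path(a,i)
round 2: derive path(d,j) via R2 from path(d,c), path(c,j)
round 2: derive path(e,a) via R2 from path(e,c), path(c,a)
round 2: derive path(e,d) via R2 from path(e,c), path(c,d)
round 2: derive path(e,e) via R2 from path(e,c), path(c,e)
round 2: derive path(e,f) via R2 from path(e,c), path(c,f)
round 2: derive path(e,g) via R2 from path(e,c), path(c,g)
round 2: derive path(e,j) via R2 from path(e,c), path(c,j)
round 2: derive path(g,a) via R2 from path(g,d), path(d,a)
round 2: derive path(g,c) via R2 from path(g,d), path(d,c)
round 2: derive path(g,g) via R2 from path(g,d), path(d,g)
round 2: derive path(i,a) via R2 from path(i,c), path(c,a)
round 2: derive path(i,d) via R2 from path(i,c), path(c,d)
round 2: derive path(i,e) via R2 from path(i,c), path(c,e)
round 2: derive path(i,f) via R2 from path(i,c), path(c,f)
round 2: derive path(i,g) via R2 from path(i,c), path(c,g)
round 2: derive path(i,j) via R2 from path(i,c), path(c,j)
round 2: derive path(j,a) via R2 from path(j,c), path(c,a)
round 2: derive path(j,d) via R2 from path(j,c), path(c,d)
round 2: derive path(j,e) via R2 from path(j,c), path(c,e)
round 2: derive path(j,f) via R2 from path(j,c), path(c,f)
round 2: derive path(j,g) via R2 from path(j,c), path(c,g)
round 2: derive path(j,j) via R2 from path(j,c), path(c,j)
round 3: derive path(a,e) via R2 from path(a,c), path(c,e)
round 3: derive path(a,f) via R2 from path(a,c), path(c,f)
round 3: derive path(a,j) via R2 from path(a,c), path(c,j)
round 3: derive path(g,e) via R2 from path(g,c), path(c,e)
round 3: derive path(g,f) via R2 from path(g,c), path(c,f)

no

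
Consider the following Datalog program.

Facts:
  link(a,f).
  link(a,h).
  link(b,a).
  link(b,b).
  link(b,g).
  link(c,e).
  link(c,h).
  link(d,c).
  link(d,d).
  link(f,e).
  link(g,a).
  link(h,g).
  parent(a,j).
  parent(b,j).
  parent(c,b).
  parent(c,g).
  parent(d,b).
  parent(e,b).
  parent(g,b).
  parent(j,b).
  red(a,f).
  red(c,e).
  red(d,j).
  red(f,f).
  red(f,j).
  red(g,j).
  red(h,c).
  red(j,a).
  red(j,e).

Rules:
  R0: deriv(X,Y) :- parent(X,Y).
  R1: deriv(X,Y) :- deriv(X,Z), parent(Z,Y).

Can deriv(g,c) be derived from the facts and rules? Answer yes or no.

no

round 1: derive deriv(a,j) via R0 from parent(a,j)
round 1: derive deriv(b,j) via R0 from parent(b,j)
round 1: derive deriv(c,b) via R0 from parent(c,b)
round 1: derive deriv(c,g) via R0 from parent(c,g)
round 1: derive deriv(d,b) via R0 from parent(d,b)
round 1: derive deriv(e,b) via R0 from parent(e,b)
round 1: derive deriv(g,b) via R0 from parent(g,b)
round 1: derive deriv(j,b) via R0 from parent(j,b)
round 2: derive deriv(a,b) via R1 from deriv(a,j), parent(j,b)
round 2: derive deriv(b,b) via R1 from deriv(b,j), parent(j,b)
round 2: derive deriv(c,j) via R1 from deriv(c,b), parent(b,j)
round 2: derive deriv(d,j) via R1 from deriv(d,b), parent(b,j)
round 2: derive deriv(e,j) via R1 from deriv(e,b), parent(b,j)
round 2: derive deriv(g,j) via R1 from deriv(g,b), parent(b,j)
round 2: derive deriv(j,j) via R1 from deriv(j,b), parent(b,j)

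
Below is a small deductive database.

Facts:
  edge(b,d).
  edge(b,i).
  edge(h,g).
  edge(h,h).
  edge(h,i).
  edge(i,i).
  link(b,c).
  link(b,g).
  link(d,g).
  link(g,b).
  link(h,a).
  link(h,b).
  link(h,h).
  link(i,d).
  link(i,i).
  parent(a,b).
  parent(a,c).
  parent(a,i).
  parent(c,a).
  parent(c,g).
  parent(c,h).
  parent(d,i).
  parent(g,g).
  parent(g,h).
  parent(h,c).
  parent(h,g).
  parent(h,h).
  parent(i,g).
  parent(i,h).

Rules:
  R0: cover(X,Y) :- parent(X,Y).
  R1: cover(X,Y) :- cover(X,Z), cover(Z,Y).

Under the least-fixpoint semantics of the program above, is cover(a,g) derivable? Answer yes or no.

round 1: derive cover(a,b) via R0 from parent(a,b)
round 1: derive cover(a,c) via R0 from parent(a,c)
round 1: derive cover(a,i) via R0 from parent(a,i)
round 1: derive cover(c,a) via R0 from parent(c,a)
round 1: derive cover(c,g) via R0 from parent(c,g)
round 1: derive cover(c,h) via R0 from parent(c,h)
round 1: derive cover(d,i) via R0 from parent(d,i)
round 1: derive cover(g,g) via R0 from parent(g,g)
round 1: derive cover(g,h) via R0 from parent(g,h)
round 1: derive cover(h,c) via R0 from parent(h,c)
round 1: derive cover(h,g) via R0 from parent(h,g)
round 1: derive cover(h,h) via R0 from parent(h,h)
round 1: derive cover(i,g) via R0 from parent(i,g)
round 1: derive cover(i,h) via R0 from parent(i,h)
round 2: derive cover(a,a) via R1 from cover(a,c), cover(c,a)
round 2: derive cover(a,g) via R1 from cover(a,c), cover(c,g)
round 2: derive cover(a,h) via R1 from cover(a,c), cover(c,h)
round 2: derive cover(c,b) via R1 from cover(c,a), cover(a,b)
round 2: derive cover(c,c) via R1 from cover(c,a), cover(a,c)
round 2: derive cover(c,i) via R1 from cover(c,a), cover(a,i)
round 2: derive cover(d,g) via R1 from cover(d,i), cover(i,g)
round 2: derive cover(d,h) via R1 from cover(d,i), cover(i,h)
round 2: derive cover(g,c) via R1 from cover(g,h), cover(h,c)
round 2: derive cover(h,a) via R1 from cover(h,c), cover(c,a)
round 2: derive cover(i,c) via R1 from cover(i,h), cover(h,c)
round 3: derive cover(d,a) via R1 from cover(d,h), cover(h,a)
round 3: derive cover(d,c) via R1 from cover(d,g), cover(g,c)
round 3: derive cover(g,a) via R1 from cover(g,c), cover(c,a)
round 3: derive cover(g,b) via R1 from cover(g,c), cover(c,b)
round 3: derive cover(g,i) via R1 from cover(g,c), cover(c,i)
round 3: derive cover(h,b) via R1 from cover(h,a), cover(a,b)
round 3: derive cover(h,i) via R1 from cover(h,a), cover(a,i)
round 3: derive cover(i,a) via R1 from cover(i,c), cover(c,a)
round 3: derive cover(i,b) via R1 from cover(i,c), cover(c,b)
round 3: derive cover(i,i) via R1 from cover(i,c), cover(c,i)
round 4: derive cover(d,b) via R1 from cover(d,a), cover(a,b)

yes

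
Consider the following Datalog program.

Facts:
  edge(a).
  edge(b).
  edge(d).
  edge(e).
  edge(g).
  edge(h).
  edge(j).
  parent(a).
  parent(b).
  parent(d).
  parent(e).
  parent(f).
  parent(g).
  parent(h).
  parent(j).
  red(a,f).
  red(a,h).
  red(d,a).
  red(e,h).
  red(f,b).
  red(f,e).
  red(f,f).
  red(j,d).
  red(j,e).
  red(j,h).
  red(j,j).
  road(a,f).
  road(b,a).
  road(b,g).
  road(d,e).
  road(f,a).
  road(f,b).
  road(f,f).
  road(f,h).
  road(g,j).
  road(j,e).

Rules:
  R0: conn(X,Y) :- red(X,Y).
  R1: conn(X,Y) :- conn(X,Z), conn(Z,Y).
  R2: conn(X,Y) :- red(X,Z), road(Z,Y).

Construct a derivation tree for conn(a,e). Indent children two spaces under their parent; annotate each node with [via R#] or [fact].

conn(a,e)  [via R1]
  conn(a,f)  [via R0]
    red(a,f)  [fact]
  conn(f,e)  [via R0]
    red(f,e)  [fact]

round 1: derive conn(a,f) via R0 from red(a,f)
round 1: derive conn(a,h) via R0 from red(a,h)
round 1: derive conn(d,a) via R0 from red(d,a)
round 1: derive conn(e,h) via R0 from red(e,h)
round 1: derive conn(f,b) via R0 from red(f,b)
round 1: derive conn(f,e) via R0 from red(f,e)
round 1: derive conn(f,f) via R0 from red(f,f)
round 1: derive conn(j,d) via R0 from red(j,d)
round 1: derive conn(j,e) via R0 from red(j,e)
round 1: derive conn(j,h) via R0 from red(j,h)
round 1: derive conn(j,j) via R0 from red(j,j)
round 1: derive conn(a,a) via R2 from red(a,f), road(f,a)
round 1: derive conn(a,b) via R2 from red(a,f), road(f,b)
round 1: derive conn(d,f) via R2 from red(d,a), road(a,f)
round 1: derive conn(f,a) via R2 from red(f,b), road(b,a)
round 1: derive conn(f,g) via R2 from red(f,b), road(b,g)
round 1: derive conn(f,h) via R2 from red(f,f), road(f,h)
round 2: derive conn(a,e) via R1 from conn(a,f), conn(f,e)
round 2: derive conn(a,g) via R1 from conn(a,f), conn(f,g)
round 2: derive conn(d,b) via R1 from conn(d,a), conn(a,b)
round 2: derive conn(d,e) via R1 from conn(d,f), conn(f,e)
round 2: derive conn(d,g) via R1 from conn(d,f), conn(f,g)
round 2: derive conn(d,h) via R1 from conn(d,a), conn(a,h)
round 2: derive conn(j,a) via R1 from conn(j,d), conn(d,a)
round 2: derive conn(j,f) via R1 from conn(j,d), conn(d,f)
round 3: derive conn(j,b) via R1 from conn(j,a), conn(a,b)
round 3: derive conn(j,g) via R1 from conn(j,a), conn(a,g)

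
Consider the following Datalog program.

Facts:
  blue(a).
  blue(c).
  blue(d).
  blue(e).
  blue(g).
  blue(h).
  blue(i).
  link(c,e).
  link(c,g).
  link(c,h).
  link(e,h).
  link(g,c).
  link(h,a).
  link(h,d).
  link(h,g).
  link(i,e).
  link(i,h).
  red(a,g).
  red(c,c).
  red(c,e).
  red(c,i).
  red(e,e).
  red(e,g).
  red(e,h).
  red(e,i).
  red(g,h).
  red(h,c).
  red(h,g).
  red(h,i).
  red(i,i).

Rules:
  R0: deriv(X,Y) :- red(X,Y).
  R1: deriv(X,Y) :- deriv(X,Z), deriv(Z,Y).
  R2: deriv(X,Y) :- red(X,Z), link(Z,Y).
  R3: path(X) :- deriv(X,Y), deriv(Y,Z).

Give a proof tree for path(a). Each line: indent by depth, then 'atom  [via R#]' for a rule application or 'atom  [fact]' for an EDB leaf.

path(a)  [via R3]
  deriv(a,c)  [via R2]
    red(a,g)  [fact]
    link(g,c)  [fact]
  deriv(c,c)  [via R0]
    red(c,c)  [fact]

round 1: derive deriv(a,g) via R0 from red(a,g)
round 1: derive deriv(c,c) via R0 from red(c,c)
round 1: derive deriv(c,e) via R0 from red(c,e)
round 1: derive deriv(c,i) via R0 from red(c,i)
round 1: derive deriv(e,e) via R0 from red(e,e)
round 1: derive deriv(e,g) via R0 from red(e,g)
round 1: derive deriv(e,h) via R0 from red(e,h)
round 1: derive deriv(e,i) via R0 from red(e,i)
round 1: derive deriv(g,h) via R0 from red(g,h)
round 1: derive deriv(h,c) via R0 from red(h,c)
round 1: derive deriv(h,g) via R0 from red(h,g)
round 1: derive deriv(h,i) via R0 from red(h,i)
round 1: derive deriv(i,i) via R0 from red(i,i)
round 1: derive deriv(a,c) via R2 from red(a,g), link(g,c)
round 1: derive deriv(c,g) via R2 from red(c,c), link(c,g)
round 1: derive deriv(c,h) via R2 from red(c,c), link(c,h)
round 1: derive deriv(e,a) via R2 from red(e,h), link(h,a)
round 1: derive deriv(e,c) via R2 from red(e,g), link(g,c)
round 1: derive deriv(e,d) via R2 from red(e,h), link(h,d)
round 1: derive deriv(g,a) via R2 from red(g,h), link(h,a)
round 1: derive deriv(g,d) via R2 from red(g,h), link(h,d)
round 1: derive deriv(g,g) via R2 from red(g,h), link(h,g)
round 1: derive deriv(h,e) via R2 from red(h,c), link(c,e)
round 1: derive deriv(h,h) via R2 from red(h,c), link(c,h)
round 1: derive deriv(i,e) via R2 from red(i,i), link(i,e)
round 1: derive deriv(i,h) via R2 from red(i,i), link(i,h)
round 2: derive deriv(a,a) via R1 from deriv(a,g), deriv(g,a)
round 2: derive deriv(a,d) via R1 from deriv(a,g), deriv(g,d)
round 2: derive deriv(a,e) via R1 from deriv(a,c), deriv(c,e)
round 2: derive deriv(a,h) via R1 from deriv(a,c), deriv(c,h)
round 2: derive deriv(a,i) via R1 from deriv(a,c), deriv(c,i)
round 2: derive deriv(c,a) via R1 from deriv(c,e), deriv(e,a)
round 2: derive deriv(c,d) via R1 from deriv(c,e), deriv(e,d)
round 2: derive deriv(g,c) via R1 from deriv(g,a), deriv(a,c)
round 2: derive deriv(g,e) via R1 from deriv(g,h), deriv(h,e)
round 2: derive deriv(g,i) via R1 from deriv(g,h), deriv(h,i)
round 2: derive deriv(h,a) via R1 from deriv(h,e), deriv(e,a)
round 2: derive deriv(h,d) via R1 from deriv(h,e), deriv(e,d)
round 2: derive deriv(i,a) via R1 from deriv(i,e), deriv(e,a)
round 2: derive deriv(i,c) via R1 from deriv(i,e), deriv(e,c)
round 2: derive deriv(i,d) via R1 from deriv(i,e), deriv(e,d)
round 2: derive deriv(i,g) via R1 from deriv(i,e), deriv(e,g)
round 2: derive path(a) via R3 from deriv(a,c), deriv(c,c)
round 2: derive path(c) via R3 from deriv(c,c), deriv(c,c)
round 2: derive path(e) via R3 from deriv(e,a), deriv(a,c)
round 2: derive path(g) via R3 from deriv(g,a), deriv(a,c)
round 2: derive path(h) via R3 from deriv(h,c), deriv(c,c)
round 2: derive path(i) via R3 from deriv(i,e), deriv(e,a)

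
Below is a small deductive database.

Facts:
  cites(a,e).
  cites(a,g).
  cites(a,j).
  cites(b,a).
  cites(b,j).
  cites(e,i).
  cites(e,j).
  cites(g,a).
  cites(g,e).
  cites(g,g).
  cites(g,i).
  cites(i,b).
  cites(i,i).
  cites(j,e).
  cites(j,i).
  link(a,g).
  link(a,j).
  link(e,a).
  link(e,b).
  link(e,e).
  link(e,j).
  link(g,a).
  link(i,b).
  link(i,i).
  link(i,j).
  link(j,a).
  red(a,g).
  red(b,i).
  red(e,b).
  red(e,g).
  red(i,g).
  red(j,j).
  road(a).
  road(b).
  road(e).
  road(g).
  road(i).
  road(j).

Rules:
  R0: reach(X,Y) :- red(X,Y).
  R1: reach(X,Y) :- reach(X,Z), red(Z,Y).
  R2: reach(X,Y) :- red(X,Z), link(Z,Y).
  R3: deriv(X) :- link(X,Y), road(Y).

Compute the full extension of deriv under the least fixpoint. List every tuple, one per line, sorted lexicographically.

deriv(a)
deriv(e)
deriv(g)
deriv(i)
deriv(j)

round 1: derive deriv(a) via R3 from link(a,g), road(g)
round 1: derive deriv(e) via R3 from link(e,a), road(a)
round 1: derive deriv(g) via R3 from link(g,a), road(a)
round 1: derive deriv(i) via R3 from link(i,b), road(b)
round 1: derive deriv(j) via R3 from link(j,a), road(a)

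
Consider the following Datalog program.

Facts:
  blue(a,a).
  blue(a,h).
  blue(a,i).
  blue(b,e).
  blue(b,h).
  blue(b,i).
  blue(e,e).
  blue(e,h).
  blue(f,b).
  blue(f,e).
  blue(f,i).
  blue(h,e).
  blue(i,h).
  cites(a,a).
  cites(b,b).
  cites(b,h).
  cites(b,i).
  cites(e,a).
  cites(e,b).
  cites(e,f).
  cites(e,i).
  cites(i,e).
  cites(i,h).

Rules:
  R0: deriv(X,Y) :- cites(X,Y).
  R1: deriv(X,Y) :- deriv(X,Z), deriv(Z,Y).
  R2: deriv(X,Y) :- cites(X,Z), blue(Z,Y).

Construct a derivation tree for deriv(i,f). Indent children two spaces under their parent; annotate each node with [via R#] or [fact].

deriv(i,f)  [via R1]
  deriv(i,e)  [via R0]
    cites(i,e)  [fact]
  deriv(e,f)  [via R0]
    cites(e,f)  [fact]

round 1: derive deriv(a,a) via R0 from cites(a,a)
round 1: derive deriv(b,b) via R0 from cites(b,b)
round 1: derive deriv(b,h) via R0 from cites(b,h)
round 1: derive deriv(b,i) via R0 from cites(b,i)
round 1: derive deriv(e,a) via R0 from cites(e,a)
round 1: derive deriv(e,b) via R0 from cites(e,b)
round 1: derive deriv(e,f) via R0 from cites(e,f)
round 1: derive deriv(e,i) via R0 from cites(e,i)
round 1: derive deriv(i,e) via R0 from cites(i,e)
round 1: derive deriv(i,h) via R0 from cites(i,h)
round 1: derive deriv(a,h) via R2 from cites(a,a), blue(a,h)
round 1: derive deriv(a,i) via R2 from cites(a,a), blue(a,i)
round 1: derive deriv(b,e) via R2 from cites(b,b), blue(b,e)
round 1: derive deriv(e,e) via R2 from cites(e,b), blue(b,e)
round 1: derive deriv(e,h) via R2 from cites(e,a), blue(a,h)
round 2: derive deriv(a,e) via R1 from deriv(a,i), deriv(i,e)
round 2: derive deriv(b,a) via R1 from deriv(b,e), deriv(e,a)
round 2: derive deriv(b,f) via R1 from deriv(b,e), deriv(e,f)
round 2: derive deriv(i,a) via R1 from deriv(i,e), deriv(e,a)
round 2: derive deriv(i,b) via R1 from deriv(i,e), deriv(e,b)
round 2: derive deriv(i,f) via R1 from deriv(i,e), deriv(e,f)
round 2: derive deriv(i,i) via R1 from deriv(i,e), deriv(e,i)
round 3: derive deriv(a,b) via R1 from deriv(a,e), deriv(e,b)
round 3: derive deriv(a,f) via R1 from deriv(a,e), deriv(e,f)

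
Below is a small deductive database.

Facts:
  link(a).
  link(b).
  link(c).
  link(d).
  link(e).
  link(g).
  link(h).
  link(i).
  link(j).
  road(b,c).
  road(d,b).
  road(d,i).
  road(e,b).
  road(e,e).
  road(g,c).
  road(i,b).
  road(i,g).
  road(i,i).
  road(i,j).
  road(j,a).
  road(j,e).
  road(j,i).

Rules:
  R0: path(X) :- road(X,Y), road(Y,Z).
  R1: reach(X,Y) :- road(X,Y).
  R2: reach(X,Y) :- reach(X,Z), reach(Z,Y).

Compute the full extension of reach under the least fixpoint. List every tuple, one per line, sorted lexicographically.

round 1: derive reach(b,c) via R1 from road(b,c)
round 1: derive reach(d,b) via R1 from road(d,b)
round 1: derive reach(d,i) via R1 from road(d,i)
round 1: derive reach(e,b) via R1 from road(e,b)
round 1: derive reach(e,e) via R1 from road(e,e)
round 1: derive reach(g,c) via R1 from road(g,c)
round 1: derive reach(i,b) via R1 from road(i,b)
round 1: derive reach(i,g) via R1 from road(i,g)
round 1: derive reach(i,i) via R1 from road(i,i)
round 1: derive reach(i,j) via R1 from road(i,j)
round 1: derive reach(j,a) via R1 from road(j,a)
round 1: derive reach(j,e) via R1 from road(j,e)
round 1: derive reach(j,i) via R1 from road(j,i)
round 2: derive reach(d,c) via R2 from reach(d,b), reach(b,c)
round 2: derive reach(d,g) via R2 from reach(d,i), reach(i,g)
round 2: derive reach(d,j) via R2 from reach(d,i), reach(i,j)
round 2: derive reach(e,c) via R2 from reach(e,b), reach(b,c)
round 2: derive reach(i,a) via R2 from reach(i,j), reach(j,a)
round 2: derive reach(i,c) via R2 from reach(i,b), reach(b,c)
round 2: derive reach(i,e) via R2 from reach(i,j), reach(j,e)
round 2: derive reach(j,b) via R2 from reach(j,e), reach(e,b)
round 2: derive reach(j,g) via R2 from reach(j,i), reach(i,g)
round 2: derive reach(j,j) via R2 from reach(j,i), reach(i,j)
round 3: derive reach(d,a) via R2 from reach(d,i), reach(i,a)
round 3: derive reach(d,e) via R2 from reach(d,i), reach(i,e)
round 3: derive reach(j,c) via R2 from reach(j,b), reach(b,c)

reach(b,c)
reach(d,a)
reach(d,b)
reach(d,c)
reach(d,e)
reach(d,g)
reach(d,i)
reach(d,j)
reach(e,b)
reach(e,c)
reach(e,e)
reach(g,c)
reach(i,a)
reach(i,b)
reach(i,c)
reach(i,e)
reach(i,g)
reach(i,i)
reach(i,j)
reach(j,a)
reach(j,b)
reach(j,c)
reach(j,e)
reach(j,g)
reach(j,i)
reach(j,j)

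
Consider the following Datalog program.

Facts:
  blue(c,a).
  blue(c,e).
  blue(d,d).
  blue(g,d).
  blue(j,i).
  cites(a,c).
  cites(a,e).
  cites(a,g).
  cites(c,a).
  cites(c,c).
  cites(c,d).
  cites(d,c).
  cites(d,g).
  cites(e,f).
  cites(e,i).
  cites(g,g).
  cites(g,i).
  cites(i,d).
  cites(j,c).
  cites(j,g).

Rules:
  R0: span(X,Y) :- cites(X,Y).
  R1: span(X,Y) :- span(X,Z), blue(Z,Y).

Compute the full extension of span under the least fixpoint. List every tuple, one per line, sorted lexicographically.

span(a,a)
span(a,c)
span(a,d)
span(a,e)
span(a,g)
span(c,a)
span(c,c)
span(c,d)
span(c,e)
span(d,a)
span(d,c)
span(d,d)
span(d,e)
span(d,g)
span(e,f)
span(e,i)
span(g,d)
span(g,g)
span(g,i)
span(i,d)
span(j,a)
span(j,c)
span(j,d)
span(j,e)
span(j,g)

round 1: derive span(a,c) via R0 from cites(a,c)
round 1: derive span(a,e) via R0 from cites(a,e)
round 1: derive span(a,g) via R0 from cites(a,g)
round 1: derive span(c,a) via R0 from cites(c,a)
round 1: derive span(c,c) via R0 from cites(c,c)
round 1: derive span(c,d) via R0 from cites(c,d)
round 1: derive span(d,c) via R0 from cites(d,c)
round 1: derive span(d,g) via R0 from cites(d,g)
round 1: derive span(e,f) via R0 from cites(e,f)
round 1: derive span(e,i) via R0 from cites(e,i)
round 1: derive span(g,g) via R0 from cites(g,g)
round 1: derive span(g,i) via R0 from cites(g,i)
round 1: derive span(i,d) via R0 from cites(i,d)
round 1: derive span(j,c) via R0 from cites(j,c)
round 1: derive span(j,g) via R0 from cites(j,g)
round 2: derive span(a,a) via R1 from span(a,c), blue(c,a)
round 2: derive span(a,d) via R1 from span(a,g), blue(g,d)
round 2: derive span(c,e) via R1 from span(c,c), blue(c,e)
round 2: derive span(d,a) via R1 from span(d,c), blue(c,a)
round 2: derive span(d,d) via R1 from span(d,g), blue(g,d)
round 2: derive span(d,e) via R1 from span(d,c), blue(c,e)
round 2: derive span(g,d) via R1 from span(g,g), blue(g,d)
round 2: derive span(j,a) via R1 from span(j,c), blue(c,a)
round 2: derive span(j,d) via R1 from span(j,g), blue(g,d)
round 2: derive span(j,e) via R1 from span(j,c), blue(c,e)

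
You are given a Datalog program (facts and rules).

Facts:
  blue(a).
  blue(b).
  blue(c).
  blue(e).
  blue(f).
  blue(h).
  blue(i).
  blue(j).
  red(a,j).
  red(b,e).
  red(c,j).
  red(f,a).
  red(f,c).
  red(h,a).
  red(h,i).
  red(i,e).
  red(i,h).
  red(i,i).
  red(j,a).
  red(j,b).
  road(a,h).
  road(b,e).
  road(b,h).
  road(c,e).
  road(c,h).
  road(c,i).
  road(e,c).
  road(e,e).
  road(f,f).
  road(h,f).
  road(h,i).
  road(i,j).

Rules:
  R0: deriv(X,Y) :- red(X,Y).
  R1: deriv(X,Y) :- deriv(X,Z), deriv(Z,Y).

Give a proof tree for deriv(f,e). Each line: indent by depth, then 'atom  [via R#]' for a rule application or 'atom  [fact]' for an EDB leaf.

round 1: derive deriv(a,j) via R0 from red(a,j)
round 1: derive deriv(b,e) via R0 from red(b,e)
round 1: derive deriv(c,j) via R0 from red(c,j)
round 1: derive deriv(f,a) via R0 from red(f,a)
round 1: derive deriv(f,c) via R0 from red(f,c)
round 1: derive deriv(h,a) via R0 from red(h,a)
round 1: derive deriv(h,i) via R0 from red(h,i)
round 1: derive deriv(i,e) via R0 from red(i,e)
round 1: derive deriv(i,h) via R0 from red(i,h)
round 1: derive deriv(i,i) via R0 from red(i,i)
round 1: derive deriv(j,a) via R0 from red(j,a)
round 1: derive deriv(j,b) via R0 from red(j,b)
round 2: derive deriv(a,a) via R1 from deriv(a,j), deriv(j,a)
round 2: derive deriv(a,b) via R1 from deriv(a,j), deriv(j,b)
round 2: derive deriv(c,a) via R1 from deriv(c,j), deriv(j,a)
round 2: derive deriv(c,b) via R1 from deriv(c,j), deriv(j,b)
round 2: derive deriv(f,j) via R1 from deriv(f,a), deriv(a,j)
round 2: derive deriv(h,e) via R1 from deriv(h,i), deriv(i,e)
round 2: derive deriv(h,h) via R1 from deriv(h,i), deriv(i,h)
round 2: derive deriv(h,j) via R1 from deriv(h,a), deriv(a,j)
round 2: derive deriv(i,a) via R1 from deriv(i,h), deriv(h,a)
round 2: derive deriv(j,e) via R1 from deriv(j,b), deriv(b,e)
round 2: derive deriv(j,j) via R1 from deriv(j,a), deriv(a,j)
round 3: derive deriv(a,e) via R1 from deriv(a,b), deriv(b,e)
round 3: derive deriv(c,e) via R1 from deriv(c,b), deriv(b,e)
round 3: derive deriv(f,b) via R1 from deriv(f,a), deriv(a,b)
round 3: derive deriv(f,e) via R1 from deriv(f,j), deriv(j,e)
round 3: derive deriv(h,b) via R1 from deriv(h,a), deriv(a,b)
round 3: derive deriv(i,b) via R1 from deriv(i,a), deriv(a,b)
round 3: derive deriv(i,j) via R1 from deriv(i,a), deriv(a,j)

deriv(f,e)  [via R1]
  deriv(f,j)  [via R1]
    deriv(f,a)  [via R0]
      red(f,a)  [fact]
    deriv(a,j)  [via R0]
      red(a,j)  [fact]
  deriv(j,e)  [via R1]
    deriv(j,b)  [via R0]
      red(j,b)  [fact]
    deriv(b,e)  [via R0]
      red(b,e)  [fact]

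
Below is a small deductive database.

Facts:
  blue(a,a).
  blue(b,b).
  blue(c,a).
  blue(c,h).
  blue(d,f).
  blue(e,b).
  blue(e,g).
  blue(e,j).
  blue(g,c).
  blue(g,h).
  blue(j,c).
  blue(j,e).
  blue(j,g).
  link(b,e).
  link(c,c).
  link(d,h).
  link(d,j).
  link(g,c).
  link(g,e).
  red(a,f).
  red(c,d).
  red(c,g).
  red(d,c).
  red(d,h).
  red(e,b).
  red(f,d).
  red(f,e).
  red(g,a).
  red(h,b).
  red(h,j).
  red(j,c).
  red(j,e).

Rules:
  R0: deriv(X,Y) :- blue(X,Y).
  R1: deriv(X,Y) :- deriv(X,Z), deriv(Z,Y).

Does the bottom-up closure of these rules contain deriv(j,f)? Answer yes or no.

no

round 1: derive deriv(a,a) via R0 from blue(a,a)
round 1: derive deriv(b,b) via R0 from blue(b,b)
round 1: derive deriv(c,a) via R0 from blue(c,a)
round 1: derive deriv(c,h) via R0 from blue(c,h)
round 1: derive deriv(d,f) via R0 from blue(d,f)
round 1: derive deriv(e,b) via R0 from blue(e,b)
round 1: derive deriv(e,g) via R0 from blue(e,g)
round 1: derive deriv(e,j) via R0 from blue(e,j)
round 1: derive deriv(g,c) via R0 from blue(g,c)
round 1: derive deriv(g,h) via R0 from blue(g,h)
round 1: derive deriv(j,c) via R0 from blue(j,c)
round 1: derive deriv(j,e) via R0 from blue(j,e)
round 1: derive deriv(j,g) via R0 from blue(j,g)
round 2: derive deriv(e,c) via R1 from deriv(e,g), deriv(g,c)
round 2: derive deriv(e,e) via R1 from deriv(e,j), deriv(j,e)
round 2: derive deriv(e,h) via R1 from deriv(e,g), deriv(g,h)
round 2: derive deriv(g,a) via R1 from deriv(g,c), deriv(c,a)
round 2: derive deriv(j,a) via R1 from deriv(j,c), deriv(c,a)
round 2: derive deriv(j,b) via R1 from deriv(j,e), deriv(e,b)
round 2: derive deriv(j,h) via R1 from deriv(j,c), deriv(c,h)
round 2: derive deriv(j,j) via R1 from deriv(j,e), deriv(e,j)
round 3: derive deriv(e,a) via R1 from deriv(e,c), deriv(c,a)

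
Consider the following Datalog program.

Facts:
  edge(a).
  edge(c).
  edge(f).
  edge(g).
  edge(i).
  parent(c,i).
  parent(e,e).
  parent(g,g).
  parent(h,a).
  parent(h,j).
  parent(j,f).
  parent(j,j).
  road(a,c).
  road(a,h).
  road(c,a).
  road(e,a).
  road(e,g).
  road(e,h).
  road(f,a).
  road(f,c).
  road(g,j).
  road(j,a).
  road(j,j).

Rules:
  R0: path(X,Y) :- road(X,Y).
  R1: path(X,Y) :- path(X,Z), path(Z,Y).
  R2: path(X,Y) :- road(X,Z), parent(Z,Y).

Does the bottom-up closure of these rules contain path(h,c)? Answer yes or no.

round 1: derive path(a,c) via R0 from road(a,c)
round 1: derive path(a,h) via R0 from road(a,h)
round 1: derive path(c,a) via R0 from road(c,a)
round 1: derive path(e,a) via R0 from road(e,a)
round 1: derive path(e,g) via R0 from road(e,g)
round 1: derive path(e,h) via R0 from road(e,h)
round 1: derive path(f,a) via R0 from road(f,a)
round 1: derive path(f,c) via R0 from road(f,c)
round 1: derive path(g,j) via R0 from road(g,j)
round 1: derive path(j,a) via R0 from road(j,a)
round 1: derive path(j,j) via R0 from road(j,j)
round 1: derive path(a,a) via R2 from road(a,h), parent(h,a)
round 1: derive path(a,i) via R2 from road(a,c), parent(c,i)
round 1: derive path(a,j) via R2 from road(a,h), parent(h,j)
round 1: derive path(e,j) via R2 from road(e,h), parent(h,j)
round 1: derive path(f,i) via R2 from road(f,c), parent(c,i)
round 1: derive path(g,f) via R2 from road(g,j), parent(j,f)
round 1: derive path(j,f) via R2 from road(j,j), parent(j,f)
round 2: derive path(a,f) via R1 from path(a,j), path(j,f)
round 2: derive path(c,c) via R1 from path(c,a), path(a,c)
round 2: derive path(c,h) via R1 from path(c,a), path(a,h)
round 2: derive path(c,i) via R1 from path(c,a), path(a,i)
round 2: derive path(c,j) via R1 from path(c,a), path(a,j)
round 2: derive path(e,c) via R1 from path(e,a), path(a,c)
round 2: derive path(e,f) via R1 from path(e,g), path(g,f)
round 2: derive path(e,i) via R1 from path(e,a), path(a,i)
round 2: derive path(f,h) via R1 from path(f,a), path(a,h)
round 2: derive path(f,j) via R1 from path(f,a), path(a,j)
round 2: derive path(g,a) via R1 from path(g,f), path(f,a)
round 2: derive path(g,c) via R1 from path(g,f), path(f,c)
round 2: derive path(g,i) via R1 from path(g,f), path(f,i)
round 2: derive path(j,c) via R1 from path(j,a), path(a,c)
round 2: derive path(j,h) via R1 from path(j,a), path(a,h)
round 2: derive path(j,i) via R1 from path(j,a), path(a,i)
round 3: derive path(c,f) via R1 from path(c,a), path(a,f)
round 3: derive path(f,f) via R1 from path(f,a), path(a,f)
round 3: derive path(g,h) via R1 from path(g,a), path(a,h)

no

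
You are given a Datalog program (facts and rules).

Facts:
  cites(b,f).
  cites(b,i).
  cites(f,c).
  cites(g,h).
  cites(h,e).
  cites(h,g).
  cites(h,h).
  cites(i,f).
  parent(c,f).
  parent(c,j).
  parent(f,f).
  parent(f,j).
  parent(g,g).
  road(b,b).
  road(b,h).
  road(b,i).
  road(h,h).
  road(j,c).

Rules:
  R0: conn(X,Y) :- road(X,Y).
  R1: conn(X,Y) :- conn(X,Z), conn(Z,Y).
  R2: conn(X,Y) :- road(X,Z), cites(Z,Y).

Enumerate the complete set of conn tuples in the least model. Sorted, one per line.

conn(b,b)
conn(b,e)
conn(b,f)
conn(b,g)
conn(b,h)
conn(b,i)
conn(h,e)
conn(h,g)
conn(h,h)
conn(j,c)

round 1: derive conn(b,b) via R0 from road(b,b)
round 1: derive conn(b,h) via R0 from road(b,h)
round 1: derive conn(b,i) via R0 from road(b,i)
round 1: derive conn(h,h) via R0 from road(h,h)
round 1: derive conn(j,c) via R0 from road(j,c)
round 1: derive conn(b,e) via R2 from road(b,h), cites(h,e)
round 1: derive conn(b,f) via R2 from road(b,b), cites(b,f)
round 1: derive conn(b,g) via R2 from road(b,h), cites(h,g)
round 1: derive conn(h,e) via R2 from road(h,h), cites(h,e)
round 1: derive conn(h,g) via R2 from road(h,h), cites(h,g)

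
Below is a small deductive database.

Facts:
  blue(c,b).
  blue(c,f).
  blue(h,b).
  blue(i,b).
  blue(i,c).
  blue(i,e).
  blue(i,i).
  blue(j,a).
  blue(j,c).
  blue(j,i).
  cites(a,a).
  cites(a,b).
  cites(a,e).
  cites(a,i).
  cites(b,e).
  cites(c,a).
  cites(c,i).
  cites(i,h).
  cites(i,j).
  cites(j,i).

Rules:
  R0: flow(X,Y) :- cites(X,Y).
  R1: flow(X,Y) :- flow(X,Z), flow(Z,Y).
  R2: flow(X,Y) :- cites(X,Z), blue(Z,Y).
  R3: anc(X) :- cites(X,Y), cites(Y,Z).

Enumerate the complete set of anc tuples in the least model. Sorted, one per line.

anc(a)
anc(c)
anc(i)
anc(j)

round 1: derive anc(a) via R3 from cites(a,a), cites(a,a)
round 1: derive anc(c) via R3 from cites(c,a), cites(a,a)
round 1: derive anc(i) via R3 from cites(i,j), cites(j,i)
round 1: derive anc(j) via R3 from cites(j,i), cites(i,h)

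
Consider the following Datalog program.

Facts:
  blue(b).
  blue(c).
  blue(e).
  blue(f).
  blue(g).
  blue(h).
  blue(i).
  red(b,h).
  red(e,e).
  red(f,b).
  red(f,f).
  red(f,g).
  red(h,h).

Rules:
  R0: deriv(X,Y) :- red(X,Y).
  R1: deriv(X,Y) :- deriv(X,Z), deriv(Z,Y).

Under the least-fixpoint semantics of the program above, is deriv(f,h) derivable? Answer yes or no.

yes

round 1: derive deriv(b,h) via R0 from red(b,h)
round 1: derive deriv(e,e) via R0 from red(e,e)
round 1: derive deriv(f,b) via R0 from red(f,b)
round 1: derive deriv(f,f) via R0 from red(f,f)
round 1: derive deriv(f,g) via R0 from red(f,g)
round 1: derive deriv(h,h) via R0 from red(h,h)
round 2: derive deriv(f,h) via R1 from deriv(f,b), deriv(b,h)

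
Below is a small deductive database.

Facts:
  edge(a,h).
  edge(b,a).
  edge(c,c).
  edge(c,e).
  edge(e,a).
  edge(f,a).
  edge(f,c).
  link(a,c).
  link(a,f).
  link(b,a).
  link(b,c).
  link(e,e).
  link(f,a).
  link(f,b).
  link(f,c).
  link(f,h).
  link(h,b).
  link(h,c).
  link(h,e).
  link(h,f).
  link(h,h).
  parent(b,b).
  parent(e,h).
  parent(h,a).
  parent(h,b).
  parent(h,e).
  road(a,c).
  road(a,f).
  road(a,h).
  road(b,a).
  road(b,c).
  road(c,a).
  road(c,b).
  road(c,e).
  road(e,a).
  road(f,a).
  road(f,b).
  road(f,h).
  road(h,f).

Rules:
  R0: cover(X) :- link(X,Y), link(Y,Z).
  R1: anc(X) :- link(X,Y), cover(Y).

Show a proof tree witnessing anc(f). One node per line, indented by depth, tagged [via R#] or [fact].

anc(f)  [via R1]
  link(f,a)  [fact]
  cover(a)  [via R0]
    link(a,f)  [fact]
    link(f,a)  [fact]

round 1: derive cover(a) via R0 from link(a,f), link(f,a)
round 1: derive cover(b) via R0 from link(b,a), link(a,c)
round 1: derive cover(e) via R0 from link(e,e), link(e,e)
round 1: derive cover(f) via R0 from link(f,a), link(a,c)
round 1: derive cover(h) via R0 from link(h,b), link(b,a)
round 2: derive anc(a) via R1 from link(a,f), cover(f)
round 2: derive anc(b) via R1 from link(b,a), cover(a)
round 2: derive anc(e) via R1 from link(e,e), cover(e)
round 2: derive anc(f) via R1 from link(f,a), cover(a)
round 2: derive anc(h) via R1 from link(h,b), cover(b)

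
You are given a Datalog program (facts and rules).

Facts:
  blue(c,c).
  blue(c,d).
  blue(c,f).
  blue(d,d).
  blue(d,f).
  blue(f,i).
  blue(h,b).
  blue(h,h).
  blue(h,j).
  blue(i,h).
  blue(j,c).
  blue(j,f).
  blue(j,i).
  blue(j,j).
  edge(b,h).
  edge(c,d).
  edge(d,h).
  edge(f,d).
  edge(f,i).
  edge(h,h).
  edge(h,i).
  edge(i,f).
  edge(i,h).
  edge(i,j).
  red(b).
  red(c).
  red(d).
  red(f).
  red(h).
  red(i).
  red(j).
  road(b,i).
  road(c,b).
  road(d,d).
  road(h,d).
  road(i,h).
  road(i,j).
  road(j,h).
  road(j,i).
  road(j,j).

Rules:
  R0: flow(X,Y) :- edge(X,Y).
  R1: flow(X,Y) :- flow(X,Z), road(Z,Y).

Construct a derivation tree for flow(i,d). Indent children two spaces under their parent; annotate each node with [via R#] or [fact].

flow(i,d)  [via R1]
  flow(i,h)  [via R0]
    edge(i,h)  [fact]
  road(h,d)  [fact]

round 1: derive flow(b,h) via R0 from edge(b,h)
round 1: derive flow(c,d) via R0 from edge(c,d)
round 1: derive flow(d,h) via R0 from edge(d,h)
round 1: derive flow(f,d) via R0 from edge(f,d)
round 1: derive flow(f,i) via R0 from edge(f,i)
round 1: derive flow(h,h) via R0 from edge(h,h)
round 1: derive flow(h,i) via R0 from edge(h,i)
round 1: derive flow(i,f) via R0 from edge(i,f)
round 1: derive flow(i,h) via R0 from edge(i,h)
round 1: derive flow(i,j) via R0 from edge(i,j)
round 2: derive flow(b,d) via R1 from flow(b,h), road(h,d)
round 2: derive flow(d,d) via R1 from flow(d,h), road(h,d)
round 2: derive flow(f,h) via R1 from flow(f,i), road(i,h)
round 2: derive flow(f,j) via R1 from flow(f,i), road(i,j)
round 2: derive flow(h,d) via R1 from flow(h,h), road(h,d)
round 2: derive flow(h,j) via R1 from flow(h,i), road(i,j)
round 2: derive flow(i,d) via R1 from flow(i,h), road(h,d)
round 2: derive flow(i,i) via R1 from flow(i,j), road(j,i)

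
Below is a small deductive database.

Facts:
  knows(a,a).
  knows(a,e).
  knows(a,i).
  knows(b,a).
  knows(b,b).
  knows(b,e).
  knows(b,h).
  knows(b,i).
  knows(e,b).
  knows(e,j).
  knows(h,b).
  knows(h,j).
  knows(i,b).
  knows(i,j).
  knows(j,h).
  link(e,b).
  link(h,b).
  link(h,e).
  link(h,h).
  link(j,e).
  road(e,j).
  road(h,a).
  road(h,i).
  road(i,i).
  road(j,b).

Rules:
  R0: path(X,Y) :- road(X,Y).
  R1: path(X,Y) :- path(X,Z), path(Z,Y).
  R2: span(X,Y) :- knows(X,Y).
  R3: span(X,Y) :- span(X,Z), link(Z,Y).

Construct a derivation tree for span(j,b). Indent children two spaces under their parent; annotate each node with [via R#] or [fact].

span(j,b)  [via R3]
  span(j,h)  [via R2]
    knows(j,h)  [fact]
  link(h,b)  [fact]

round 1: derive span(a,a) via R2 from knows(a,a)
round 1: derive span(a,e) via R2 from knows(a,e)
round 1: derive span(a,i) via R2 from knows(a,i)
round 1: derive span(b,a) via R2 from knows(b,a)
round 1: derive span(b,b) via R2 from knows(b,b)
round 1: derive span(b,e) via R2 from knows(b,e)
round 1: derive span(b,h) via R2 from knows(b,h)
round 1: derive span(b,i) via R2 from knows(b,i)
round 1: derive span(e,b) via R2 from knows(e,b)
round 1: derive span(e,j) via R2 from knows(e,j)
round 1: derive span(h,b) via R2 from knows(h,b)
round 1: derive span(h,j) via R2 from knows(h,j)
round 1: derive span(i,b) via R2 from knows(i,b)
round 1: derive span(i,j) via R2 from knows(i,j)
round 1: derive span(j,h) via R2 from knows(j,h)
round 2: derive span(a,b) via R3 from span(a,e), link(e,b)
round 2: derive span(e,e) via R3 from span(e,j), link(j,e)
round 2: derive span(h,e) via R3 from span(h,j), link(j,e)
round 2: derive span(i,e) via R3 from span(i,j), link(j,e)
round 2: derive span(j,b) via R3 from span(j,h), link(h,b)
round 2: derive span(j,e) via R3 from span(j,h), link(h,e)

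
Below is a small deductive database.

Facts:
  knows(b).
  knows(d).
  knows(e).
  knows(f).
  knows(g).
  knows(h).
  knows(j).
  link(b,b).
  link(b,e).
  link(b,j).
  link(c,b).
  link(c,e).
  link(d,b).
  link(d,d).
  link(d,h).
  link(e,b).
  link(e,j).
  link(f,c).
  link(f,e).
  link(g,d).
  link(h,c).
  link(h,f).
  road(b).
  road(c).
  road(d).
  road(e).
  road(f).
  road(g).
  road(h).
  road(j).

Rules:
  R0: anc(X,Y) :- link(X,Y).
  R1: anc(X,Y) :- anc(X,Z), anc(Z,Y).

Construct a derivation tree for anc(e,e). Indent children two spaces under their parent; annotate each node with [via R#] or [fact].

anc(e,e)  [via R1]
  anc(e,b)  [via R0]
    link(e,b)  [fact]
  anc(b,e)  [via R0]
    link(b,e)  [fact]

round 1: derive anc(b,b) via R0 from link(b,b)
round 1: derive anc(b,e) via R0 from link(b,e)
round 1: derive anc(b,j) via R0 from link(b,j)
round 1: derive anc(c,b) via R0 from link(c,b)
round 1: derive anc(c,e) via R0 from link(c,e)
round 1: derive anc(d,b) via R0 from link(d,b)
round 1: derive anc(d,d) via R0 from link(d,d)
round 1: derive anc(d,h) via R0 from link(d,h)
round 1: derive anc(e,b) via R0 from link(e,b)
round 1: derive anc(e,j) via R0 from link(e,j)
round 1: derive anc(f,c) via R0 from link(f,c)
round 1: derive anc(f,e) via R0 from link(f,e)
round 1: derive anc(g,d) via R0 from link(g,d)
round 1: derive anc(h,c) via R0 from link(h,c)
round 1: derive anc(h,f) via R0 from link(h,f)
round 2: derive anc(c,j) via R1 from anc(c,b), anc(b,j)
round 2: derive anc(d,c) via R1 from anc(d,h), anc(h,c)
round 2: derive anc(d,e) via R1 from anc(d,b), anc(b,e)
round 2: derive anc(d,f) via R1 from anc(d,h), anc(h,f)
round 2: derive anc(d,j) via R1 from anc(d,b), anc(b,j)
round 2: derive anc(e,e) via R1 from anc(e,b), anc(b,e)
round 2: derive anc(f,b) via R1 from anc(f,c), anc(c,b)
round 2: derive anc(f,j) via R1 from anc(f,e), anc(e,j)
round 2: derive anc(g,b) via R1 from anc(g,d), anc(d,b)
round 2: derive anc(g,h) via R1 from anc(g,d), anc(d,h)
round 2: derive anc(h,b) via R1 from anc(h,c), anc(c,b)
round 2: derive anc(h,e) via R1 from anc(h,c), anc(c,e)
round 3: derive anc(g,c) via R1 from anc(g,d), anc(d,c)
round 3: derive anc(g,e) via R1 from anc(g,b), anc(b,e)
round 3: derive anc(g,f) via R1 from anc(g,d), anc(d,f)
round 3: derive anc(g,j) via R1 from anc(g,b), anc(b,j)
round 3: derive anc(h,j) via R1 from anc(h,b), anc(b,j)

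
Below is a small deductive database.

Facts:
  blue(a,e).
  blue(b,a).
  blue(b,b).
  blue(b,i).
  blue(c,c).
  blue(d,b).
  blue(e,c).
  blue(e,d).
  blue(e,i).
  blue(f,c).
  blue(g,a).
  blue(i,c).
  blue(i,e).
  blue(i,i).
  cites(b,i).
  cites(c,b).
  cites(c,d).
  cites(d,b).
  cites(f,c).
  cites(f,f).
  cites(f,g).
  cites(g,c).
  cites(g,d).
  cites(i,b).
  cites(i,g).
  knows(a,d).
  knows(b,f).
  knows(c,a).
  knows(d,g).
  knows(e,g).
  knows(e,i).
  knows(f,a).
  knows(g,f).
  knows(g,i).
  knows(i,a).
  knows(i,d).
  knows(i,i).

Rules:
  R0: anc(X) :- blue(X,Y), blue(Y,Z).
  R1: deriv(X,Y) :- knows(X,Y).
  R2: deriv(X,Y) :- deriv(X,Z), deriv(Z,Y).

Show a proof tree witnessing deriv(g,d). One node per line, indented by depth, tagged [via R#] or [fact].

deriv(g,d)  [via R2]
  deriv(g,i)  [via R1]
    knows(g,i)  [fact]
  deriv(i,d)  [via R1]
    knows(i,d)  [fact]

round 1: derive deriv(a,d) via R1 from knows(a,d)
round 1: derive deriv(b,f) via R1 from knows(b,f)
round 1: derive deriv(c,a) via R1 from knows(c,a)
round 1: derive deriv(d,g) via R1 from knows(d,g)
round 1: derive deriv(e,g) via R1 from knows(e,g)
round 1: derive deriv(e,i) via R1 from knows(e,i)
round 1: derive deriv(f,a) via R1 from knows(f,a)
round 1: derive deriv(g,f) via R1 from knows(g,f)
round 1: derive deriv(g,i) via R1 from knows(g,i)
round 1: derive deriv(i,a) via R1 from knows(i,a)
round 1: derive deriv(i,d) via R1 from knows(i,d)
round 1: derive deriv(i,i) via R1 from knows(i,i)
round 2: derive deriv(a,g) via R2 from deriv(a,d), deriv(d,g)
round 2: derive deriv(b,a) via R2 from deriv(b,f), deriv(f,a)
round 2: derive deriv(c,d) via R2 from deriv(c,a), deriv(a,d)
round 2: derive deriv(d,f) via R2 from deriv(d,g), deriv(g,f)
round 2: derive deriv(d,i) via R2 from deriv(d,g), deriv(g,i)
round 2: derive deriv(e,a) via R2 from deriv(e,i), deriv(i,a)
round 2: derive deriv(e,d) via R2 from deriv(e,i), deriv(i,d)
round 2: derive deriv(e,f) via R2 from deriv(e,g), deriv(g,f)
round 2: derive deriv(f,d) via R2 from deriv(f,a), deriv(a,d)
round 2: derive deriv(g,a) via R2 from deriv(g,f), deriv(f,a)
round 2: derive deriv(g,d) via R2 from deriv(g,i), deriv(i,d)
round 2: derive deriv(i,g) via R2 from deriv(i,d), deriv(d,g)
round 3: derive deriv(a,a) via R2 from deriv(a,g), deriv(g,a)
round 3: derive deriv(a,f) via R2 from deriv(a,d), deriv(d,f)
round 3: derive deriv(a,i) via R2 from deriv(a,d), deriv(d,i)
round 3: derive deriv(b,d) via R2 from deriv(b,a), deriv(a,d)
round 3: derive deriv(b,g) via R2 from deriv(b,a), deriv(a,g)
round 3: derive deriv(c,f) via R2 from deriv(c,d), deriv(d,f)
round 3: derive deriv(c,g) via R2 from deriv(c,a), deriv(a,g)
round 3: derive deriv(c,i) via R2 from deriv(c,d), deriv(d,i)
round 3: derive deriv(d,a) via R2 from deriv(d,f), deriv(f,a)
round 3: derive deriv(d,d) via R2 from deriv(d,f), deriv(f,d)
round 3: derive deriv(f,f) via R2 from deriv(f,d), deriv(d,f)
round 3: derive deriv(f,g) via R2 from deriv(f,a), deriv(a,g)
round 3: derive deriv(f,i) via R2 from deriv(f,d), deriv(d,i)
round 3: derive deriv(g,g) via R2 from deriv(g,a), deriv(a,g)
round 3: derive deriv(i,f) via R2 from deriv(i,d), deriv(d,f)
round 4: derive deriv(b,i) via R2 from deriv(b,a), deriv(a,i)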